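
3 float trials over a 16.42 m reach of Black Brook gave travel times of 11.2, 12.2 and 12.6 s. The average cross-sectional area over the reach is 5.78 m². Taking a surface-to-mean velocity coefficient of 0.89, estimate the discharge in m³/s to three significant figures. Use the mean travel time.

7.04 m³/s

t̄ = (11.2 + 12.2 + 12.6) / 3 = 12 s
v_surface = L / t̄ = 16.42 / 12 = 1.368 m/s
v_mean = 0.89 × 1.368 = 1.218 m/s
Q = A × v_mean = 5.78 × 1.218 = 7.039 m³/s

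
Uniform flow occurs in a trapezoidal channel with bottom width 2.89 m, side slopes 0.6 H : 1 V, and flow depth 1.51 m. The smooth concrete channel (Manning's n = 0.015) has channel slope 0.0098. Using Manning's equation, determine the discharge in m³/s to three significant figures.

A = (b + z·y)·y = (2.89 + 0.6×1.51)×1.51 = 5.732 m²
P = b + 2y√(1+z²) = 2.89 + 2×1.51×√(1+0.6²) = 6.412 m
R = A/P = 5.732/6.412 = 0.8940 m
Q = (1/n)·A·R^(2/3)·S^(1/2) = (1/0.015) × 5.732 × 0.8940^(2/3) × 0.0098^(1/2) = 35.11 m³/s

35.1 m³/s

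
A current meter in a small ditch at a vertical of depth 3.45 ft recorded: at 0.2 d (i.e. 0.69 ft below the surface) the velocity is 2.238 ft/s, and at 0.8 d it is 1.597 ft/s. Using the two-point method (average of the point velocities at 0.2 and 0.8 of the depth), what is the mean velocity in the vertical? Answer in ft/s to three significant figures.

v̄ = (2.238 + 1.597) / 2 = 1.918 ft/s

1.92 ft/s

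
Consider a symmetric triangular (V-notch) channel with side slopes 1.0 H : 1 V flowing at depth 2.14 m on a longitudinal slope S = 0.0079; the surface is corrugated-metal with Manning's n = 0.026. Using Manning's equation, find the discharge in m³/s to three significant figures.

13.0 m³/s

A = z·y² = 1.0×2.14² = 4.580 m²
P = 2y√(1+z²) = 2×2.14×√(1+1.0²) = 6.053 m
R = A/P = 4.580/6.053 = 0.7566 m
Q = (1/n)·A·R^(2/3)·S^(1/2) = (1/0.026) × 4.580 × 0.7566^(2/3) × 0.0079^(1/2) = 13.00 m³/s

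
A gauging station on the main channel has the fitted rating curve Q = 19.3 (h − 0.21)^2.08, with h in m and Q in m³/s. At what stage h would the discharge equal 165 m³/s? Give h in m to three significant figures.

3.02 m

h − h₀ = (Q/C)^(1/b) = (165/19.3)^(1/2.08) = 2.806 m
h = 0.21 + 2.806 = 3.016 m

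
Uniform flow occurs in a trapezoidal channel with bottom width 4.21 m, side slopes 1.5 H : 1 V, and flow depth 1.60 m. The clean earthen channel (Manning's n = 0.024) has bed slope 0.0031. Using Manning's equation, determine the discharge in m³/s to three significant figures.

A = (b + z·y)·y = (4.21 + 1.5×1.60)×1.60 = 10.58 m²
P = b + 2y√(1+z²) = 4.21 + 2×1.60×√(1+1.5²) = 9.979 m
R = A/P = 10.58/9.979 = 1.060 m
Q = (1/n)·A·R^(2/3)·S^(1/2) = (1/0.024) × 10.58 × 1.060^(2/3) × 0.0031^(1/2) = 25.50 m³/s

25.5 m³/s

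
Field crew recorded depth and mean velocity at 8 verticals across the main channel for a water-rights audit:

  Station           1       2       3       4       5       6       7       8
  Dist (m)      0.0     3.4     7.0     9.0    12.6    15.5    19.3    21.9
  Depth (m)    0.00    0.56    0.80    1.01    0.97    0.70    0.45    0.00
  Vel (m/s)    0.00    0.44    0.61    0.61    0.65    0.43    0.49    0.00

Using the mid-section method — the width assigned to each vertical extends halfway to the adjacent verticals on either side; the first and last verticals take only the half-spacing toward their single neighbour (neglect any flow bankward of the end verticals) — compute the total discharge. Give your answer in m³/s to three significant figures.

w_2 = (7.0 − 0.0)/2 = 3.5 m; q_2 = 0.44 × 0.56 × 3.5 = 0.8624 m³/s
w_3 = (9.0 − 3.4)/2 = 2.8 m; q_3 = 0.61 × 0.80 × 2.8 = 1.366 m³/s
w_4 = (12.6 − 7.0)/2 = 2.8 m; q_4 = 0.61 × 1.01 × 2.8 = 1.725 m³/s
w_5 = (15.5 − 9.0)/2 = 3.25 m; q_5 = 0.65 × 0.97 × 3.25 = 2.049 m³/s
w_6 = (19.3 − 12.6)/2 = 3.35 m; q_6 = 0.43 × 0.70 × 3.35 = 1.008 m³/s
w_7 = (21.9 − 15.5)/2 = 3.2 m; q_7 = 0.49 × 0.45 × 3.2 = 0.7056 m³/s
Stations 1, 8 contribute zero (depth or velocity is 0).
Q = Σ qᵢ = 7.717 m³/s

7.72 m³/s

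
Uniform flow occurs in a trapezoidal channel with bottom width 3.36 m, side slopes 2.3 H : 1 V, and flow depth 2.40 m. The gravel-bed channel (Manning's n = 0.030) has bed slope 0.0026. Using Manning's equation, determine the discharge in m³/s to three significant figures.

45.0 m³/s

A = (b + z·y)·y = (3.36 + 2.3×2.40)×2.40 = 21.31 m²
P = b + 2y√(1+z²) = 3.36 + 2×2.40×√(1+2.3²) = 15.40 m
R = A/P = 21.31/15.40 = 1.384 m
Q = (1/n)·A·R^(2/3)·S^(1/2) = (1/0.030) × 21.31 × 1.384^(2/3) × 0.0026^(1/2) = 44.99 m³/s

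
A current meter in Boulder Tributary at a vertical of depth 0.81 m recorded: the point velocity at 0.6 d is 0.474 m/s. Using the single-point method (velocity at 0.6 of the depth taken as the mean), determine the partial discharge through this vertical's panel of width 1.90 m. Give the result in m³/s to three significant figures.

v̄ = v₀.₆ = 0.474 m/s
q = v̄ × d × w = 0.4740 × 0.81 × 1.90 = 0.7295 m³/s

0.729 m³/s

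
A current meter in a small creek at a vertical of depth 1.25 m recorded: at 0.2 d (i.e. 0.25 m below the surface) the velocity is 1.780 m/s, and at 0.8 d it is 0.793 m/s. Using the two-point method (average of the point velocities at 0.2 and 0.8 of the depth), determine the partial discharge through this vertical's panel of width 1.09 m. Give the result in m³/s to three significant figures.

v̄ = (1.780 + 0.793) / 2 = 1.287 m/s
q = v̄ × d × w = 1.287 × 1.25 × 1.09 = 1.753 m³/s

1.75 m³/s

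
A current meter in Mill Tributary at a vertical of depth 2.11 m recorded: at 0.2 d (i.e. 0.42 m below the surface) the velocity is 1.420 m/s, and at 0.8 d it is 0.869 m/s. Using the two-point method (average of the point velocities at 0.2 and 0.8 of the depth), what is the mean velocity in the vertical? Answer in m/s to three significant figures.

v̄ = (1.420 + 0.869) / 2 = 1.145 m/s

1.14 m/s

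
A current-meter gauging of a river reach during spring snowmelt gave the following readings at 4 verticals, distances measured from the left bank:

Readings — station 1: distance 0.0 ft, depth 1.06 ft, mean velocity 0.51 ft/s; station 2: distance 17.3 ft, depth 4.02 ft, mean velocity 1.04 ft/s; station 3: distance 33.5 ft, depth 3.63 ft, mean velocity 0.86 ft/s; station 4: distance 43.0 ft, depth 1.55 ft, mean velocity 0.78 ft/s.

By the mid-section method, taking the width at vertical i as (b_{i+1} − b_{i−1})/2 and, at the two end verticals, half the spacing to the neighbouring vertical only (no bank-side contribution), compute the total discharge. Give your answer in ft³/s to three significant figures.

121 ft³/s

w_1 = (17.3 − 0.0)/2 = 8.65 ft; q_1 = 0.51 × 1.06 × 8.65 = 4.676 ft³/s
w_2 = (33.5 − 0.0)/2 = 16.75 ft; q_2 = 1.04 × 4.02 × 16.75 = 70.03 ft³/s
w_3 = (43.0 − 17.3)/2 = 12.85 ft; q_3 = 0.86 × 3.63 × 12.85 = 40.12 ft³/s
w_4 = (43.0 − 33.5)/2 = 4.75 ft; q_4 = 0.78 × 1.55 × 4.75 = 5.743 ft³/s
Q = Σ qᵢ = 120.6 ft³/s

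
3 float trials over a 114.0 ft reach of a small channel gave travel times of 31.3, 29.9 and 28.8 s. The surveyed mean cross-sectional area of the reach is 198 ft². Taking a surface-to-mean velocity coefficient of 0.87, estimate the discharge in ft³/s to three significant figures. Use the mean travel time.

655 ft³/s

t̄ = (31.3 + 29.9 + 28.8) / 3 = 30 s
v_surface = L / t̄ = 114.0 / 30 = 3.800 ft/s
v_mean = 0.87 × 3.800 = 3.306 ft/s
Q = A × v_mean = 198 × 3.306 = 654.6 ft³/s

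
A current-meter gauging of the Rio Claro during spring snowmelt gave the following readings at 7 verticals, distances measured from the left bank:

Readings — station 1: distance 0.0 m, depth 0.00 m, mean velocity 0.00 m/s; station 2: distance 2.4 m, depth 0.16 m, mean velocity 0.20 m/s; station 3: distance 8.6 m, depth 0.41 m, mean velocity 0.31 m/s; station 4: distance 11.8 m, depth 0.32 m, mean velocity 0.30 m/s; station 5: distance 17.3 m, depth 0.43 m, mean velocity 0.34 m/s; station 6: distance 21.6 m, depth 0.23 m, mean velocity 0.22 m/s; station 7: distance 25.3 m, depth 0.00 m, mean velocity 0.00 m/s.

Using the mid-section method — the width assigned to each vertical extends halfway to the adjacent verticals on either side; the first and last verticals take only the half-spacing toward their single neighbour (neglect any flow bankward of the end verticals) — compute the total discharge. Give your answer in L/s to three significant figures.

w_2 = (8.6 − 0.0)/2 = 4.3 m; q_2 = 0.20 × 0.16 × 4.3 = 0.1376 m³/s
w_3 = (11.8 − 2.4)/2 = 4.7 m; q_3 = 0.31 × 0.41 × 4.7 = 0.5974 m³/s
w_4 = (17.3 − 8.6)/2 = 4.35 m; q_4 = 0.30 × 0.32 × 4.35 = 0.4176 m³/s
w_5 = (21.6 − 11.8)/2 = 4.9 m; q_5 = 0.34 × 0.43 × 4.9 = 0.7164 m³/s
w_6 = (25.3 − 17.3)/2 = 4 m; q_6 = 0.22 × 0.23 × 4 = 0.2024 m³/s
Stations 1, 7 contribute zero (depth or velocity is 0).
Q = Σ qᵢ = 2.071 m³/s
= 2.071 × 1000 = 2071 L/s

2070 L/s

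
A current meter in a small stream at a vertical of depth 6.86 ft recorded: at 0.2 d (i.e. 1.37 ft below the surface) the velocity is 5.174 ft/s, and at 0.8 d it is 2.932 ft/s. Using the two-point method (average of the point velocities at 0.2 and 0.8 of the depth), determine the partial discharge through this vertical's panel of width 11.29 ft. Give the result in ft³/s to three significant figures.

314 ft³/s

v̄ = (5.174 + 2.932) / 2 = 4.053 ft/s
q = v̄ × d × w = 4.053 × 6.86 × 11.29 = 313.9 ft³/s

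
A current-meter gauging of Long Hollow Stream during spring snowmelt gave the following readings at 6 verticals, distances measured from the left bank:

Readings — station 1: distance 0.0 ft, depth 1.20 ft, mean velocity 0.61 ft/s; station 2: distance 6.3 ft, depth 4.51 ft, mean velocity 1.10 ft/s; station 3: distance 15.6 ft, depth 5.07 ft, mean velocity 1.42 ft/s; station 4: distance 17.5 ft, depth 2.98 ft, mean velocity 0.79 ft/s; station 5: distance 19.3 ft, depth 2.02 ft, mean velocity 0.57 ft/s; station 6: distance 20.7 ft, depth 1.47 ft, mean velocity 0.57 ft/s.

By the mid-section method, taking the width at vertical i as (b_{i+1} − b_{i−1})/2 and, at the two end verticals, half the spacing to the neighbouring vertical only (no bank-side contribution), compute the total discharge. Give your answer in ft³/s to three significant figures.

w_1 = (6.3 − 0.0)/2 = 3.15 ft; q_1 = 0.61 × 1.20 × 3.15 = 2.306 ft³/s
w_2 = (15.6 − 0.0)/2 = 7.8 ft; q_2 = 1.10 × 4.51 × 7.8 = 38.70 ft³/s
w_3 = (17.5 − 6.3)/2 = 5.6 ft; q_3 = 1.42 × 5.07 × 5.6 = 40.32 ft³/s
w_4 = (19.3 − 15.6)/2 = 1.85 ft; q_4 = 0.79 × 2.98 × 1.85 = 4.355 ft³/s
w_5 = (20.7 − 17.5)/2 = 1.6 ft; q_5 = 0.57 × 2.02 × 1.6 = 1.842 ft³/s
w_6 = (20.7 − 19.3)/2 = 0.7 ft; q_6 = 0.57 × 1.47 × 0.7 = 0.5865 ft³/s
Q = Σ qᵢ = 88.10 ft³/s

88.1 ft³/s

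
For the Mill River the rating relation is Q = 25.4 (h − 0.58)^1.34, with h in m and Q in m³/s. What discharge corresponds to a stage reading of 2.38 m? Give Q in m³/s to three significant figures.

Q = 25.4 × (2.38 − 0.58)^1.34 = 25.4 × 1.8^1.34 = 55.83 m³/s

55.8 m³/s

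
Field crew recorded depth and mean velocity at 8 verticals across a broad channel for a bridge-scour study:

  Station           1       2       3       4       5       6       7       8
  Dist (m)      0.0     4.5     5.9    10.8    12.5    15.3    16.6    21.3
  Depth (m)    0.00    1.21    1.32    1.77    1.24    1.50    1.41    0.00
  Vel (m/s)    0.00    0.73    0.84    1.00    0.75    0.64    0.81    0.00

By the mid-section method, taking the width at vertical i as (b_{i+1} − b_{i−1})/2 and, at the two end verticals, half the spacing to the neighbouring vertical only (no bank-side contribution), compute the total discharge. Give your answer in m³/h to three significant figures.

w_2 = (5.9 − 0.0)/2 = 2.95 m; q_2 = 0.73 × 1.21 × 2.95 = 2.606 m³/s
w_3 = (10.8 − 4.5)/2 = 3.15 m; q_3 = 0.84 × 1.32 × 3.15 = 3.493 m³/s
w_4 = (12.5 − 5.9)/2 = 3.3 m; q_4 = 1.00 × 1.77 × 3.3 = 5.841 m³/s
w_5 = (15.3 − 10.8)/2 = 2.25 m; q_5 = 0.75 × 1.24 × 2.25 = 2.093 m³/s
w_6 = (16.6 − 12.5)/2 = 2.05 m; q_6 = 0.64 × 1.50 × 2.05 = 1.968 m³/s
w_7 = (21.3 − 15.3)/2 = 3 m; q_7 = 0.81 × 1.41 × 3 = 3.426 m³/s
Stations 1, 8 contribute zero (depth or velocity is 0).
Q = Σ qᵢ = 19.43 m³/s
= 19.43 × 3600 = 69930 m³/h

69900 m³/h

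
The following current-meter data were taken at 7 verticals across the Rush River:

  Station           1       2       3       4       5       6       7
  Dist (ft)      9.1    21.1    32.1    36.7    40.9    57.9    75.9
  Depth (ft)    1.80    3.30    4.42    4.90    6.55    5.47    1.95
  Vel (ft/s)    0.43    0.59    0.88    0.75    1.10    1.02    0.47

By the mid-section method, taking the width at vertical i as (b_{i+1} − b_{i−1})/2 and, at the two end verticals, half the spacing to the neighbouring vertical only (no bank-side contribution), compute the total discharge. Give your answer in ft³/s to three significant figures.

w_1 = (21.1 − 9.1)/2 = 6 ft; q_1 = 0.43 × 1.80 × 6 = 4.644 ft³/s
w_2 = (32.1 − 9.1)/2 = 11.5 ft; q_2 = 0.59 × 3.30 × 11.5 = 22.39 ft³/s
w_3 = (36.7 − 21.1)/2 = 7.8 ft; q_3 = 0.88 × 4.42 × 7.8 = 30.34 ft³/s
w_4 = (40.9 − 32.1)/2 = 4.4 ft; q_4 = 0.75 × 4.90 × 4.4 = 16.17 ft³/s
w_5 = (57.9 − 36.7)/2 = 10.6 ft; q_5 = 1.10 × 6.55 × 10.6 = 76.37 ft³/s
w_6 = (75.9 − 40.9)/2 = 17.5 ft; q_6 = 1.02 × 5.47 × 17.5 = 97.64 ft³/s
w_7 = (75.9 − 57.9)/2 = 9 ft; q_7 = 0.47 × 1.95 × 9 = 8.249 ft³/s
Q = Σ qᵢ = 255.8 ft³/s

256 ft³/s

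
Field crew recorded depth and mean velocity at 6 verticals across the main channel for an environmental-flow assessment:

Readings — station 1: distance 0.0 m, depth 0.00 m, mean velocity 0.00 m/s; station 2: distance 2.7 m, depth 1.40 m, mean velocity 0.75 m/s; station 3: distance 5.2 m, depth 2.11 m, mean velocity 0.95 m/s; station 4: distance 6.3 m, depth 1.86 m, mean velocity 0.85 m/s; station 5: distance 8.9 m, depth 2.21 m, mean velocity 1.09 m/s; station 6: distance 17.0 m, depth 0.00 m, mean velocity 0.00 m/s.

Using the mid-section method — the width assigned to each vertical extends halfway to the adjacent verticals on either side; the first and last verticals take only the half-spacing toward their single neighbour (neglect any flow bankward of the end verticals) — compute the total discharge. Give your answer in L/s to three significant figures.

w_2 = (5.2 − 0.0)/2 = 2.6 m; q_2 = 0.75 × 1.40 × 2.6 = 2.730 m³/s
w_3 = (6.3 − 2.7)/2 = 1.8 m; q_3 = 0.95 × 2.11 × 1.8 = 3.608 m³/s
w_4 = (8.9 − 5.2)/2 = 1.85 m; q_4 = 0.85 × 1.86 × 1.85 = 2.925 m³/s
w_5 = (17.0 − 6.3)/2 = 5.35 m; q_5 = 1.09 × 2.21 × 5.35 = 12.89 m³/s
Stations 1, 6 contribute zero (depth or velocity is 0).
Q = Σ qᵢ = 22.15 m³/s
= 22.15 × 1000 = 22150 L/s

22200 L/s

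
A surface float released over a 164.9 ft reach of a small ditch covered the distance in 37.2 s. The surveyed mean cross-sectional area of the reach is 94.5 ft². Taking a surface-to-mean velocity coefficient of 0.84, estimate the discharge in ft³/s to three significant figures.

352 ft³/s

v_surface = L / t̄ = 164.9 / 37.2 = 4.433 ft/s
v_mean = 0.84 × 4.433 = 3.724 ft/s
Q = A × v_mean = 94.5 × 3.724 = 351.9 ft³/s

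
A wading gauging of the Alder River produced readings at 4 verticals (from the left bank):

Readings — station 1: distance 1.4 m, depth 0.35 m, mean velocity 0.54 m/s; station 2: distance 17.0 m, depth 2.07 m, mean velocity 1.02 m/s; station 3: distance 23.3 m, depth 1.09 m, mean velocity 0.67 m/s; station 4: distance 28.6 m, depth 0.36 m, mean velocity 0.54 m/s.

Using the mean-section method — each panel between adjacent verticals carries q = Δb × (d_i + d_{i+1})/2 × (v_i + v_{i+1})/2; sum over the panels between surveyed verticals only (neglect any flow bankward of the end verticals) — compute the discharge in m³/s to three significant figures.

25.5 m³/s

Panel 1-2: Δb = 15.6 m, d̄ = (0.35+2.07)/2 = 1.21, v̄ = (0.54+1.02)/2 = 0.78 → q = 15.6×1.21×0.78 = 14.72 m³/s
Panel 2-3: Δb = 6.3 m, d̄ = (2.07+1.09)/2 = 1.58, v̄ = (1.02+0.67)/2 = 0.845 → q = 6.3×1.58×0.845 = 8.411 m³/s
Panel 3-4: Δb = 5.3 m, d̄ = (1.09+0.36)/2 = 0.725, v̄ = (0.67+0.54)/2 = 0.605 → q = 5.3×0.725×0.605 = 2.325 m³/s
Q = Σ q = 25.46 m³/s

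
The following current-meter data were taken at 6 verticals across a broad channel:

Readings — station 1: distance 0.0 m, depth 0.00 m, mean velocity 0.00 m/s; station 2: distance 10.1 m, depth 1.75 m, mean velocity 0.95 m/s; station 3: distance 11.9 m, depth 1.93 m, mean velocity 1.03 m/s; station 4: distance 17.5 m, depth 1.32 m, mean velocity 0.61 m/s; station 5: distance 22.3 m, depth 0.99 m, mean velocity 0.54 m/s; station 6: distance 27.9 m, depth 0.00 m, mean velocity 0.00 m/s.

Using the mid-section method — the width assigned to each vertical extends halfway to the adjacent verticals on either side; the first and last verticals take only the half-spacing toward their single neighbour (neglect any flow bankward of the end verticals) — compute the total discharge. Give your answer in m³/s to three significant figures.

24.2 m³/s

w_2 = (11.9 − 0.0)/2 = 5.95 m; q_2 = 0.95 × 1.75 × 5.95 = 9.892 m³/s
w_3 = (17.5 − 10.1)/2 = 3.7 m; q_3 = 1.03 × 1.93 × 3.7 = 7.355 m³/s
w_4 = (22.3 − 11.9)/2 = 5.2 m; q_4 = 0.61 × 1.32 × 5.2 = 4.187 m³/s
w_5 = (27.9 − 17.5)/2 = 5.2 m; q_5 = 0.54 × 0.99 × 5.2 = 2.780 m³/s
Stations 1, 6 contribute zero (depth or velocity is 0).
Q = Σ qᵢ = 24.21 m³/s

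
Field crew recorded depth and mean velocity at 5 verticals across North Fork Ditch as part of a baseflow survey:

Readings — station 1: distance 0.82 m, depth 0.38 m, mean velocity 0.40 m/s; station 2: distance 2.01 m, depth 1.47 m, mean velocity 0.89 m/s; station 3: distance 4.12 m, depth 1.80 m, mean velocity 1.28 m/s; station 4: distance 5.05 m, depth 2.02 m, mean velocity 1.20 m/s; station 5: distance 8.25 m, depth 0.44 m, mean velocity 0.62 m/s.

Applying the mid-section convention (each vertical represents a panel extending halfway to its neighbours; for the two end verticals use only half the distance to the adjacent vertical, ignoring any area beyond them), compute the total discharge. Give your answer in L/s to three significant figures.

11200 L/s

w_1 = (2.01 − 0.82)/2 = 0.595 m; q_1 = 0.40 × 0.38 × 0.595 = 0.09044 m³/s
w_2 = (4.12 − 0.82)/2 = 1.65 m; q_2 = 0.89 × 1.47 × 1.65 = 2.159 m³/s
w_3 = (5.05 − 2.01)/2 = 1.52 m; q_3 = 1.28 × 1.80 × 1.52 = 3.502 m³/s
w_4 = (8.25 − 4.12)/2 = 2.065 m; q_4 = 1.20 × 2.02 × 2.065 = 5.006 m³/s
w_5 = (8.25 − 5.05)/2 = 1.6 m; q_5 = 0.62 × 0.44 × 1.6 = 0.4365 m³/s
Q = Σ qᵢ = 11.19 m³/s
= 11.19 × 1000 = 11190 L/s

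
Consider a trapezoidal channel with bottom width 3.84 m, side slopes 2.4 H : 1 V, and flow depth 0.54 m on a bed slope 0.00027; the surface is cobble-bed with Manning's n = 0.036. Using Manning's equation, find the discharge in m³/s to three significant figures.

A = (b + z·y)·y = (3.84 + 2.4×0.54)×0.54 = 2.773 m²
P = b + 2y√(1+z²) = 3.84 + 2×0.54×√(1+2.4²) = 6.648 m
R = A/P = 2.773/6.648 = 0.4172 m
Q = (1/n)·A·R^(2/3)·S^(1/2) = (1/0.036) × 2.773 × 0.4172^(2/3) × 0.00027^(1/2) = 0.7068 m³/s

0.707 m³/s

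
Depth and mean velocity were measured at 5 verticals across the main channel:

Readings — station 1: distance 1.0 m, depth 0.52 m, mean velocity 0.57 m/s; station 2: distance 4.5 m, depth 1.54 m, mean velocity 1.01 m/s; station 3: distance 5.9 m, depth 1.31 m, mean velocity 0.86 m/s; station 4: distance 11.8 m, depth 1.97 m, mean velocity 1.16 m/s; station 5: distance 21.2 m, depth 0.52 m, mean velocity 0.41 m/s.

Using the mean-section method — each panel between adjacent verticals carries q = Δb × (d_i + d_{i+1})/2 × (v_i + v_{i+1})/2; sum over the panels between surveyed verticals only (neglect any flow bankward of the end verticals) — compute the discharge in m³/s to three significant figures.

23.7 m³/s

Panel 1-2: Δb = 3.5 m, d̄ = (0.52+1.54)/2 = 1.03, v̄ = (0.57+1.01)/2 = 0.79 → q = 3.5×1.03×0.79 = 2.848 m³/s
Panel 2-3: Δb = 1.4 m, d̄ = (1.54+1.31)/2 = 1.425, v̄ = (1.01+0.86)/2 = 0.935 → q = 1.4×1.425×0.935 = 1.865 m³/s
Panel 3-4: Δb = 5.9 m, d̄ = (1.31+1.97)/2 = 1.64, v̄ = (0.86+1.16)/2 = 1.01 → q = 5.9×1.64×1.01 = 9.773 m³/s
Panel 4-5: Δb = 9.4 m, d̄ = (1.97+0.52)/2 = 1.245, v̄ = (1.16+0.41)/2 = 0.785 → q = 9.4×1.245×0.785 = 9.187 m³/s
Q = Σ q = 23.67 m³/s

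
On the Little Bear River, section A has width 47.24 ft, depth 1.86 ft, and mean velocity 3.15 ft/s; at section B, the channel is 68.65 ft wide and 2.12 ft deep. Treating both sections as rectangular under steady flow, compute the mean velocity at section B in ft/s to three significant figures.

1.90 ft/s

Q = A₁V₁ = (47.24×1.86) × 3.15 = 276.8 ft³/s
A₂ = 68.65 × 2.12 = 145.5 ft²
V₂ = Q/A₂ = 276.8/145.5 = 1.902 ft/s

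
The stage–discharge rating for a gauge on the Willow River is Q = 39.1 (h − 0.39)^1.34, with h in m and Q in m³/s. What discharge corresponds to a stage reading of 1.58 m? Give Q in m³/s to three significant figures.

49.4 m³/s

Q = 39.1 × (1.58 − 0.39)^1.34 = 39.1 × 1.19^1.34 = 49.36 m³/s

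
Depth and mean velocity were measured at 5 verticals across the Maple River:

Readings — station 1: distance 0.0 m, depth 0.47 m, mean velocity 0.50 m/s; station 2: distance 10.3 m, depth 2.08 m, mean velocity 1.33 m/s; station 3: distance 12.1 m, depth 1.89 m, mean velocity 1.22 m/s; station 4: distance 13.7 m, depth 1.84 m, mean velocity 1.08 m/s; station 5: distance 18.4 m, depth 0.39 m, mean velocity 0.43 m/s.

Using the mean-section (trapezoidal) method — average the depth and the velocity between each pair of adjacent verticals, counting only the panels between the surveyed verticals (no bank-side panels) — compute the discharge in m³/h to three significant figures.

Panel 1-2: Δb = 10.3 m, d̄ = (0.47+2.08)/2 = 1.275, v̄ = (0.50+1.33)/2 = 0.915 → q = 10.3×1.275×0.915 = 12.02 m³/s
Panel 2-3: Δb = 1.8 m, d̄ = (2.08+1.89)/2 = 1.985, v̄ = (1.33+1.22)/2 = 1.275 → q = 1.8×1.985×1.275 = 4.556 m³/s
Panel 3-4: Δb = 1.6 m, d̄ = (1.89+1.84)/2 = 1.865, v̄ = (1.22+1.08)/2 = 1.15 → q = 1.6×1.865×1.15 = 3.432 m³/s
Panel 4-5: Δb = 4.7 m, d̄ = (1.84+0.39)/2 = 1.115, v̄ = (1.08+0.43)/2 = 0.755 → q = 4.7×1.115×0.755 = 3.957 m³/s
Q = Σ q = 23.96 m³/s
= 23.96 × 3600 = 86260 m³/h

86300 m³/h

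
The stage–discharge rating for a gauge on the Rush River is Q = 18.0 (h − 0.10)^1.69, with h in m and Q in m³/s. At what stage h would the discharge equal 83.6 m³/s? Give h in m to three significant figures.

h − h₀ = (Q/C)^(1/b) = (83.6/18.0)^(1/1.69) = 2.481 m
h = 0.10 + 2.481 = 2.581 m

2.58 m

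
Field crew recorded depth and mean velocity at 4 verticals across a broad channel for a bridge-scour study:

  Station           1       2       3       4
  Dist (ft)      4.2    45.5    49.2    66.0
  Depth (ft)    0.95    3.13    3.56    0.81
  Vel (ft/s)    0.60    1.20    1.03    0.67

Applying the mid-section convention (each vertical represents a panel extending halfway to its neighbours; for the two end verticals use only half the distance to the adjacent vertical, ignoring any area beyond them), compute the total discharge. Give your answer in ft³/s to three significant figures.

w_1 = (45.5 − 4.2)/2 = 20.65 ft; q_1 = 0.60 × 0.95 × 20.65 = 11.77 ft³/s
w_2 = (49.2 − 4.2)/2 = 22.5 ft; q_2 = 1.20 × 3.13 × 22.5 = 84.51 ft³/s
w_3 = (66.0 − 45.5)/2 = 10.25 ft; q_3 = 1.03 × 3.56 × 10.25 = 37.58 ft³/s
w_4 = (66.0 − 49.2)/2 = 8.4 ft; q_4 = 0.67 × 0.81 × 8.4 = 4.559 ft³/s
Q = Σ qᵢ = 138.4 ft³/s

138 ft³/s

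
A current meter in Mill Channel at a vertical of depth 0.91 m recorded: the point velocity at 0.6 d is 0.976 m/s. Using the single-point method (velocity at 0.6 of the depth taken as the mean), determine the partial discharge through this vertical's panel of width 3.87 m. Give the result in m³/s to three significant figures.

v̄ = v₀.₆ = 0.976 m/s
q = v̄ × d × w = 0.9760 × 0.91 × 3.87 = 3.437 m³/s

3.44 m³/s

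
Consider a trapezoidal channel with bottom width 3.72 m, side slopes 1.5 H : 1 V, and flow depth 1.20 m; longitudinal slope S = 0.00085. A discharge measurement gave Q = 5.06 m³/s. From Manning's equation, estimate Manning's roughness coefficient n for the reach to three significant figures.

0.0335

A = (b + z·y)·y = (3.72 + 1.5×1.20)×1.20 = 6.624 m²
P = b + 2y√(1+z²) = 3.72 + 2×1.20×√(1+1.5²) = 8.047 m
R = A/P = 6.624/8.047 = 0.8232 m
n = (1/Q)·A·R^(2/3)·S^(1/2) = (1/5.06) × 6.624 × 0.8784 × 0.02915 = 0.03352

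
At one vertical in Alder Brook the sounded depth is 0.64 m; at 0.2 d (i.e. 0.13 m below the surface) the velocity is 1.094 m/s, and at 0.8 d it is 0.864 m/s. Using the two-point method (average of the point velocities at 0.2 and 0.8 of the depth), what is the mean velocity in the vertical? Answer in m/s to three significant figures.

v̄ = (1.094 + 0.864) / 2 = 0.9790 m/s

0.979 m/s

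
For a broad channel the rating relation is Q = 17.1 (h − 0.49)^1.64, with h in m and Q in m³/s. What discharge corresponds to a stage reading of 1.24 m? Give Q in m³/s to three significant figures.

Q = 17.1 × (1.24 − 0.49)^1.64 = 17.1 × 0.75^1.64 = 10.67 m³/s

10.7 m³/s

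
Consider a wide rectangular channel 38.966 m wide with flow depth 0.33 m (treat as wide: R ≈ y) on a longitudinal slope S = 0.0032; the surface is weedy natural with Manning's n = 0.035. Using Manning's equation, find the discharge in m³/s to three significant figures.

9.92 m³/s

A = b·y = 38.966 × 0.33 = 12.86 m²
Wide channel: R ≈ y = 0.33 m
Q = (1/n)·A·R^(2/3)·S^(1/2) = (1/0.035) × 12.86 × 0.3300^(2/3) × 0.0032^(1/2) = 9.925 m³/s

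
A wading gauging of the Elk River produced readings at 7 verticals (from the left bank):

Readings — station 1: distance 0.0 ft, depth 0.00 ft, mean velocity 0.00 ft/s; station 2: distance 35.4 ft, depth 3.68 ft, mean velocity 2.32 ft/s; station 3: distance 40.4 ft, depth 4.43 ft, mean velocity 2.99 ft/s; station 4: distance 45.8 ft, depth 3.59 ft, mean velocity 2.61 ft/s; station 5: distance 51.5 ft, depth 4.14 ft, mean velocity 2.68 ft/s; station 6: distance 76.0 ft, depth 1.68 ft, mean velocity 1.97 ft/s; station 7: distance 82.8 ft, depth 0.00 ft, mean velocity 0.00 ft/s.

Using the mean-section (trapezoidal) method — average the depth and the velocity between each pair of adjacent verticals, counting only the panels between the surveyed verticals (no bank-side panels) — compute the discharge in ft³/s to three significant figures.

420 ft³/s

Panel 1-2: Δb = 35.4 ft, d̄ = (0.00+3.68)/2 = 1.84, v̄ = (0.00+2.32)/2 = 1.16 → q = 35.4×1.84×1.16 = 75.56 ft³/s
Panel 2-3: Δb = 5 ft, d̄ = (3.68+4.43)/2 = 4.055, v̄ = (2.32+2.99)/2 = 2.655 → q = 5×4.055×2.655 = 53.83 ft³/s
Panel 3-4: Δb = 5.4 ft, d̄ = (4.43+3.59)/2 = 4.01, v̄ = (2.99+2.61)/2 = 2.8 → q = 5.4×4.01×2.8 = 60.63 ft³/s
Panel 4-5: Δb = 5.7 ft, d̄ = (3.59+4.14)/2 = 3.865, v̄ = (2.61+2.68)/2 = 2.645 → q = 5.7×3.865×2.645 = 58.27 ft³/s
Panel 5-6: Δb = 24.5 ft, d̄ = (4.14+1.68)/2 = 2.91, v̄ = (2.68+1.97)/2 = 2.325 → q = 24.5×2.91×2.325 = 165.8 ft³/s
Panel 6-7: Δb = 6.8 ft, d̄ = (1.68+0.00)/2 = 0.84, v̄ = (1.97+0.00)/2 = 0.985 → q = 6.8×0.84×0.985 = 5.626 ft³/s
Q = Σ q = 419.7 ft³/s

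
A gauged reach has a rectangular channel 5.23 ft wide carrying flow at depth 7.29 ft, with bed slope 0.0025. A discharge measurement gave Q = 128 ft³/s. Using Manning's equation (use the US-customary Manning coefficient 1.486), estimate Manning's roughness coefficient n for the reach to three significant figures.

0.0342

A = b·y = 5.23 × 7.29 = 38.13 ft²
P = b + 2y = 5.23 + 2×7.29 = 19.81 ft
R = A/P = 38.13/19.81 = 1.925 ft
n = (1.486/Q)·A·R^(2/3)·S^(1/2) = (1.486/128) × 38.13 × 1.547 × 0.05000 = 0.03424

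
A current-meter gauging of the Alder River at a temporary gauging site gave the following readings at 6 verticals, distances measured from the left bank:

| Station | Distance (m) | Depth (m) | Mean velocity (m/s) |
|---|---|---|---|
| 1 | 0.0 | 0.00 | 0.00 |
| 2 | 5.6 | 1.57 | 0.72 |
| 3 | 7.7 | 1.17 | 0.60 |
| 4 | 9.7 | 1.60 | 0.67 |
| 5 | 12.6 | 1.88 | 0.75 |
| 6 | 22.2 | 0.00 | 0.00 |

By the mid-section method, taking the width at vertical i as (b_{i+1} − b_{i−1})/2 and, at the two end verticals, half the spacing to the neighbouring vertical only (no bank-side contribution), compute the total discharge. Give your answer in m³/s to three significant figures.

17.2 m³/s

w_2 = (7.7 − 0.0)/2 = 3.85 m; q_2 = 0.72 × 1.57 × 3.85 = 4.352 m³/s
w_3 = (9.7 − 5.6)/2 = 2.05 m; q_3 = 0.60 × 1.17 × 2.05 = 1.439 m³/s
w_4 = (12.6 − 7.7)/2 = 2.45 m; q_4 = 0.67 × 1.60 × 2.45 = 2.626 m³/s
w_5 = (22.2 − 9.7)/2 = 6.25 m; q_5 = 0.75 × 1.88 × 6.25 = 8.813 m³/s
Stations 1, 6 contribute zero (depth or velocity is 0).
Q = Σ qᵢ = 17.23 m³/s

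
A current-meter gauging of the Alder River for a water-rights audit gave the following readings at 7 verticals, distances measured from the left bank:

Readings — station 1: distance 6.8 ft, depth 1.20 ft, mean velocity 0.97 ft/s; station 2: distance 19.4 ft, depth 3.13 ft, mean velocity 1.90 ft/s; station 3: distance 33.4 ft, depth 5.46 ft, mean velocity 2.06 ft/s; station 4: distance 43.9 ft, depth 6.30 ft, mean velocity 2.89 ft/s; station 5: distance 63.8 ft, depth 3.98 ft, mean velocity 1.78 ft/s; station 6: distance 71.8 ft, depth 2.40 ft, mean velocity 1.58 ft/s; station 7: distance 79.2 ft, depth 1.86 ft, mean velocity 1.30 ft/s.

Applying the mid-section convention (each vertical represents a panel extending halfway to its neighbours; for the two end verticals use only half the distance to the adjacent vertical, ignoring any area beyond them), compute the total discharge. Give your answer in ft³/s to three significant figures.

638 ft³/s

w_1 = (19.4 − 6.8)/2 = 6.3 ft; q_1 = 0.97 × 1.20 × 6.3 = 7.333 ft³/s
w_2 = (33.4 − 6.8)/2 = 13.3 ft; q_2 = 1.90 × 3.13 × 13.3 = 79.10 ft³/s
w_3 = (43.9 − 19.4)/2 = 12.25 ft; q_3 = 2.06 × 5.46 × 12.25 = 137.8 ft³/s
w_4 = (63.8 − 33.4)/2 = 15.2 ft; q_4 = 2.89 × 6.30 × 15.2 = 276.7 ft³/s
w_5 = (71.8 − 43.9)/2 = 13.95 ft; q_5 = 1.78 × 3.98 × 13.95 = 98.83 ft³/s
w_6 = (79.2 − 63.8)/2 = 7.7 ft; q_6 = 1.58 × 2.40 × 7.7 = 29.20 ft³/s
w_7 = (79.2 − 71.8)/2 = 3.7 ft; q_7 = 1.30 × 1.86 × 3.7 = 8.947 ft³/s
Q = Σ qᵢ = 637.9 ft³/s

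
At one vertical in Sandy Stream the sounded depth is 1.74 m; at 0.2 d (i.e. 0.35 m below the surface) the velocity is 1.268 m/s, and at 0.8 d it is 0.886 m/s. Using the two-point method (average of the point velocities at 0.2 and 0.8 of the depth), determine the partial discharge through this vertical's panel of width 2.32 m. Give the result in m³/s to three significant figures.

4.35 m³/s

v̄ = (1.268 + 0.886) / 2 = 1.077 m/s
q = v̄ × d × w = 1.077 × 1.74 × 2.32 = 4.348 m³/s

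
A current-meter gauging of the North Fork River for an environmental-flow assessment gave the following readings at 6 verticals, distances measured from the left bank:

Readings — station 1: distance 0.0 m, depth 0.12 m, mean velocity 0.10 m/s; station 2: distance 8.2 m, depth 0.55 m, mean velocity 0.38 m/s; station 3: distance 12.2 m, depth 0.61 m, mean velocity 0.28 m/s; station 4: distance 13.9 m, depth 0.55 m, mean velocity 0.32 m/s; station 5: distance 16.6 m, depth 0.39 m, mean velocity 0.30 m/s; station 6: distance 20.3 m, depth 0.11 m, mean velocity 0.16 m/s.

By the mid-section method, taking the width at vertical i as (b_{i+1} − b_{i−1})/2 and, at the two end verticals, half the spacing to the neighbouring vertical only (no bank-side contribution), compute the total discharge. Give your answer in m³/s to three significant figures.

w_1 = (8.2 − 0.0)/2 = 4.1 m; q_1 = 0.10 × 0.12 × 4.1 = 0.04920 m³/s
w_2 = (12.2 − 0.0)/2 = 6.1 m; q_2 = 0.38 × 0.55 × 6.1 = 1.275 m³/s
w_3 = (13.9 − 8.2)/2 = 2.85 m; q_3 = 0.28 × 0.61 × 2.85 = 0.4868 m³/s
w_4 = (16.6 − 12.2)/2 = 2.2 m; q_4 = 0.32 × 0.55 × 2.2 = 0.3872 m³/s
w_5 = (20.3 − 13.9)/2 = 3.2 m; q_5 = 0.30 × 0.39 × 3.2 = 0.3744 m³/s
w_6 = (20.3 − 16.6)/2 = 1.85 m; q_6 = 0.16 × 0.11 × 1.85 = 0.03256 m³/s
Q = Σ qᵢ = 2.605 m³/s

2.61 m³/s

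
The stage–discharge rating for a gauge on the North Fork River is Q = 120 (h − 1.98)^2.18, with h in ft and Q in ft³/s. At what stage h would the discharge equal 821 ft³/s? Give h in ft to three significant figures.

4.40 ft

h − h₀ = (Q/C)^(1/b) = (821/120)^(1/2.18) = 2.416 ft
h = 1.98 + 2.416 = 4.396 ft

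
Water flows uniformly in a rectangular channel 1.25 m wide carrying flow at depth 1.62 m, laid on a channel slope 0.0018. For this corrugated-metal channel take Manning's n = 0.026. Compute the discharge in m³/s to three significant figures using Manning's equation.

A = b·y = 1.25 × 1.62 = 2.025 m²
P = b + 2y = 1.25 + 2×1.62 = 4.490 m
R = A/P = 2.025/4.490 = 0.4510 m
Q = (1/n)·A·R^(2/3)·S^(1/2) = (1/0.026) × 2.025 × 0.4510^(2/3) × 0.0018^(1/2) = 1.943 m³/s

1.94 m³/s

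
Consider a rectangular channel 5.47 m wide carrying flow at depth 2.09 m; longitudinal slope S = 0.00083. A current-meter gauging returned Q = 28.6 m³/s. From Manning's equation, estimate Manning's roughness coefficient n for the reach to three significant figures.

A = b·y = 5.47 × 2.09 = 11.43 m²
P = b + 2y = 5.47 + 2×2.09 = 9.650 m
R = A/P = 11.43/9.650 = 1.185 m
n = (1/Q)·A·R^(2/3)·S^(1/2) = (1/28.6) × 11.43 × 1.120 × 0.02881 = 0.01289

0.0129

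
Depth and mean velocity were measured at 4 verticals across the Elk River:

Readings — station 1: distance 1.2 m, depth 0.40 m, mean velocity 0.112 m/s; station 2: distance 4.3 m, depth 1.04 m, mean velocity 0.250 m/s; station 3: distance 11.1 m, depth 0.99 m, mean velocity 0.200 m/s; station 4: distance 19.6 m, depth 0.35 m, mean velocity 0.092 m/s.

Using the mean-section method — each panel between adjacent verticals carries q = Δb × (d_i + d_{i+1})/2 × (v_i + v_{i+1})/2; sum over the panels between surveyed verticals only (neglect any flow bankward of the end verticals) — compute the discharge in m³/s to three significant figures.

2.79 m³/s

Panel 1-2: Δb = 3.1 m, d̄ = (0.40+1.04)/2 = 0.72, v̄ = (0.112+0.250)/2 = 0.181 → q = 3.1×0.72×0.181 = 0.4040 m³/s
Panel 2-3: Δb = 6.8 m, d̄ = (1.04+0.99)/2 = 1.015, v̄ = (0.250+0.200)/2 = 0.225 → q = 6.8×1.015×0.225 = 1.553 m³/s
Panel 3-4: Δb = 8.5 m, d̄ = (0.99+0.35)/2 = 0.67, v̄ = (0.200+0.092)/2 = 0.146 → q = 8.5×0.67×0.146 = 0.8315 m³/s
Q = Σ q = 2.788 m³/s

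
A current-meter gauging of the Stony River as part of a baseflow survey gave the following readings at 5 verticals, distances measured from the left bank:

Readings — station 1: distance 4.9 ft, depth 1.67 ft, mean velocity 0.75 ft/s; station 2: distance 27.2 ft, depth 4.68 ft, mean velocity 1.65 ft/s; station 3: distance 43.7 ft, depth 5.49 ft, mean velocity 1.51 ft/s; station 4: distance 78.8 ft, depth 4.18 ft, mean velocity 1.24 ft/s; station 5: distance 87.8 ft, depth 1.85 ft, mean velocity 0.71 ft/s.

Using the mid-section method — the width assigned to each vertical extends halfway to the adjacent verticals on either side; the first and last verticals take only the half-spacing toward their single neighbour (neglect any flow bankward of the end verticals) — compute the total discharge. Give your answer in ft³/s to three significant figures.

498 ft³/s

w_1 = (27.2 − 4.9)/2 = 11.15 ft; q_1 = 0.75 × 1.67 × 11.15 = 13.97 ft³/s
w_2 = (43.7 − 4.9)/2 = 19.4 ft; q_2 = 1.65 × 4.68 × 19.4 = 149.8 ft³/s
w_3 = (78.8 − 27.2)/2 = 25.8 ft; q_3 = 1.51 × 5.49 × 25.8 = 213.9 ft³/s
w_4 = (87.8 − 43.7)/2 = 22.05 ft; q_4 = 1.24 × 4.18 × 22.05 = 114.3 ft³/s
w_5 = (87.8 − 78.8)/2 = 4.5 ft; q_5 = 0.71 × 1.85 × 4.5 = 5.911 ft³/s
Q = Σ qᵢ = 497.9 ft³/s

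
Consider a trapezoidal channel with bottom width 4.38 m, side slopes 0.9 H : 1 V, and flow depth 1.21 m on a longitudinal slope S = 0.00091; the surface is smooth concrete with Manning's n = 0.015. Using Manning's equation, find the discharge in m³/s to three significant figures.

12.1 m³/s

A = (b + z·y)·y = (4.38 + 0.9×1.21)×1.21 = 6.617 m²
P = b + 2y√(1+z²) = 4.38 + 2×1.21×√(1+0.9²) = 7.636 m
R = A/P = 6.617/7.636 = 0.8666 m
Q = (1/n)·A·R^(2/3)·S^(1/2) = (1/0.015) × 6.617 × 0.8666^(2/3) × 0.00091^(1/2) = 12.10 m³/s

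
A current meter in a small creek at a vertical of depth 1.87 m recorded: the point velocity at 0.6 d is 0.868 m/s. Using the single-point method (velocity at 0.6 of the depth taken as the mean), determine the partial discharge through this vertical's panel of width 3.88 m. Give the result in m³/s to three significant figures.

6.30 m³/s

v̄ = v₀.₆ = 0.868 m/s
q = v̄ × d × w = 0.8680 × 1.87 × 3.88 = 6.298 m³/s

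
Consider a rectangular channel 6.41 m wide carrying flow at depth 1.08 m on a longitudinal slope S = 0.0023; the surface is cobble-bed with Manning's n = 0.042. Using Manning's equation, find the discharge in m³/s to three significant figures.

6.86 m³/s

A = b·y = 6.41 × 1.08 = 6.923 m²
P = b + 2y = 6.41 + 2×1.08 = 8.570 m
R = A/P = 6.923/8.570 = 0.8078 m
Q = (1/n)·A·R^(2/3)·S^(1/2) = (1/0.042) × 6.923 × 0.8078^(2/3) × 0.0023^(1/2) = 6.856 m³/s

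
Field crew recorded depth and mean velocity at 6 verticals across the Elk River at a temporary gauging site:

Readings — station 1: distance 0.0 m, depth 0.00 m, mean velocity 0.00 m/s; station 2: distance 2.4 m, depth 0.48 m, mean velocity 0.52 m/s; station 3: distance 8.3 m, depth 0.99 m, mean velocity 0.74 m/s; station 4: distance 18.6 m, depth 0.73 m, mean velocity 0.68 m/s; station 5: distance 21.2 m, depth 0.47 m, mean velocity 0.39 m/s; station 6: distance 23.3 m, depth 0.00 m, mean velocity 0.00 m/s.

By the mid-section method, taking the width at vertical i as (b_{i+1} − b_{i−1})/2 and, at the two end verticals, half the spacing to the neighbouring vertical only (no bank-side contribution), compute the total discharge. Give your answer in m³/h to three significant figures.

38200 m³/h

w_2 = (8.3 − 0.0)/2 = 4.15 m; q_2 = 0.52 × 0.48 × 4.15 = 1.036 m³/s
w_3 = (18.6 − 2.4)/2 = 8.1 m; q_3 = 0.74 × 0.99 × 8.1 = 5.934 m³/s
w_4 = (21.2 − 8.3)/2 = 6.45 m; q_4 = 0.68 × 0.73 × 6.45 = 3.202 m³/s
w_5 = (23.3 − 18.6)/2 = 2.35 m; q_5 = 0.39 × 0.47 × 2.35 = 0.4308 m³/s
Stations 1, 6 contribute zero (depth or velocity is 0).
Q = Σ qᵢ = 10.60 m³/s
= 10.60 × 3600 = 38170 m³/h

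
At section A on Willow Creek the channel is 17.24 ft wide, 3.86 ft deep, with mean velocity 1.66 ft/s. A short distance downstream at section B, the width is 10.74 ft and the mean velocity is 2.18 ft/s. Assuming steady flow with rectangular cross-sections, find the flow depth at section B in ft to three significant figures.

4.72 ft

Q = A₁V₁ = (17.24×3.86) × 1.66 = 110.5 ft³/s
d₂ = Q/(b₂ V₂) = 110.5/(10.74×2.18) = 4.718 ft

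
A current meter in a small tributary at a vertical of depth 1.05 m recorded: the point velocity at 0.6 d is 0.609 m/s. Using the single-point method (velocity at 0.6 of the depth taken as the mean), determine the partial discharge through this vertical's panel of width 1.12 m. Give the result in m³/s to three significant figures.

v̄ = v₀.₆ = 0.609 m/s
q = v̄ × d × w = 0.6090 × 1.05 × 1.12 = 0.7162 m³/s

0.716 m³/s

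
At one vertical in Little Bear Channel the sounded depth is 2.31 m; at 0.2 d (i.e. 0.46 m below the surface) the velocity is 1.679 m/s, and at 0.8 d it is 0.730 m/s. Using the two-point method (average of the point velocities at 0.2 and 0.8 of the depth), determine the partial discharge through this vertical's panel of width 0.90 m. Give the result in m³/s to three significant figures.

v̄ = (1.679 + 0.730) / 2 = 1.205 m/s
q = v̄ × d × w = 1.205 × 2.31 × 0.90 = 2.504 m³/s

2.50 m³/s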